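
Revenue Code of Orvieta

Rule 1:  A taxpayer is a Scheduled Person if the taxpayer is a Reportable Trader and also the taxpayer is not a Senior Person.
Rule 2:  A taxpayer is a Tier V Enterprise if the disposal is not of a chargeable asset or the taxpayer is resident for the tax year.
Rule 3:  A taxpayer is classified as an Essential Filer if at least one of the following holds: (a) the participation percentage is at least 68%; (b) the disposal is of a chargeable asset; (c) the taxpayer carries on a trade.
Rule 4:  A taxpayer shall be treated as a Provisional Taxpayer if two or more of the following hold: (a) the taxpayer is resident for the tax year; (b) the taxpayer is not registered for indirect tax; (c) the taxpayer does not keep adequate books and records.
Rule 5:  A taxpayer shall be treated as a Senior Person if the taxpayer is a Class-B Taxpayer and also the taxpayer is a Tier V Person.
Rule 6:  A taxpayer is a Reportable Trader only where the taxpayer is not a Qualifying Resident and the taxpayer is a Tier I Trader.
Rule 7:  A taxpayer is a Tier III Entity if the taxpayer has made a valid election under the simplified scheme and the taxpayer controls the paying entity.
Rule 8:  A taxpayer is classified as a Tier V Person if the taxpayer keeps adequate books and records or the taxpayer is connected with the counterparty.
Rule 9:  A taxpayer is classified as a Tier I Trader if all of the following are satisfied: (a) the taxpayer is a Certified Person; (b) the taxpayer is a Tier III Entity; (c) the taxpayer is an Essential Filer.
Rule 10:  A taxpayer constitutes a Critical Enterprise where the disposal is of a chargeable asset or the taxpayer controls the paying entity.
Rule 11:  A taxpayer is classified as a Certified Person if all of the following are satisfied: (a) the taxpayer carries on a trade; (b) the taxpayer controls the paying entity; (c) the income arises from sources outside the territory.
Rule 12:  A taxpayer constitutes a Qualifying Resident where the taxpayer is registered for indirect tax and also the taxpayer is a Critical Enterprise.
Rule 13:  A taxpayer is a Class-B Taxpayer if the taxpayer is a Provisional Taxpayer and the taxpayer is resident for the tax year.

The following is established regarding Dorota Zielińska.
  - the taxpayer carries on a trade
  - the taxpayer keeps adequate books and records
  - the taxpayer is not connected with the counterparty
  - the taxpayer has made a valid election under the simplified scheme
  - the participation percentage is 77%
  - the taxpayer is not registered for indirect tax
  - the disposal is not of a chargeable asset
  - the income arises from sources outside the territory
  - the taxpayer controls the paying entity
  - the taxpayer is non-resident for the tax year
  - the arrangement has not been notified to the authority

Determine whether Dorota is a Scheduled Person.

rule 10 — Critical Enterprise: [the disposal is of a chargeable asset? no] OR [the taxpayer controls the paying entity? yes] → satisfied.
rule 12 — Qualifying Resident: [the taxpayer is registered for indirect tax? no] AND [Critical Enterprise (rule 10)? yes] → not satisfied.
rule 11 — Certified Person: [the taxpayer carries on a trade? yes] AND [the taxpayer controls the paying entity? yes] AND [the income arises from sources outside the territory? yes] → satisfied.
rule 7 — Tier III Entity: [the taxpayer has made a valid election under the simplified scheme? yes] AND [the taxpayer controls the paying entity? yes] → satisfied.
rule 3 — Essential Filer: [participation percentage: 77% ≥ 68%? yes] OR [the disposal is of a chargeable asset? no] OR [the taxpayer carries on a trade? yes] → satisfied.
rule 9 — Tier I Trader: [Certified Person (rule 11)? yes] AND [Tier III Entity (rule 7)? yes] AND [Essential Filer (rule 3)? yes] → satisfied.
rule 6 — Reportable Trader: [not a Qualifying Resident (rule 12)? yes] AND [Tier I Trader (rule 9)? yes] → satisfied.
rule 4 — Provisional Taxpayer: the taxpayer is resident for the tax year? no; the taxpayer is not registered for indirect tax? yes; the taxpayer does not keep adequate books and records? no — 1 of 3 hold (need ≥2) → not satisfied.
rule 13 — Class-B Taxpayer: [Provisional Taxpayer (rule 4)? no] AND [the taxpayer is resident for the tax year? no] → not satisfied.
rule 8 — Tier V Person: [the taxpayer keeps adequate books and records? yes] OR [the taxpayer is connected with the counterparty? no] → satisfied.
rule 5 — Senior Person: [Class-B Taxpayer (rule 13)? no] AND [Tier V Person (rule 8)? yes] → not satisfied.
rule 1 — Scheduled Person: [Reportable Trader (rule 6)? yes] AND [not a Senior Person (rule 5)? yes] → satisfied.

Yes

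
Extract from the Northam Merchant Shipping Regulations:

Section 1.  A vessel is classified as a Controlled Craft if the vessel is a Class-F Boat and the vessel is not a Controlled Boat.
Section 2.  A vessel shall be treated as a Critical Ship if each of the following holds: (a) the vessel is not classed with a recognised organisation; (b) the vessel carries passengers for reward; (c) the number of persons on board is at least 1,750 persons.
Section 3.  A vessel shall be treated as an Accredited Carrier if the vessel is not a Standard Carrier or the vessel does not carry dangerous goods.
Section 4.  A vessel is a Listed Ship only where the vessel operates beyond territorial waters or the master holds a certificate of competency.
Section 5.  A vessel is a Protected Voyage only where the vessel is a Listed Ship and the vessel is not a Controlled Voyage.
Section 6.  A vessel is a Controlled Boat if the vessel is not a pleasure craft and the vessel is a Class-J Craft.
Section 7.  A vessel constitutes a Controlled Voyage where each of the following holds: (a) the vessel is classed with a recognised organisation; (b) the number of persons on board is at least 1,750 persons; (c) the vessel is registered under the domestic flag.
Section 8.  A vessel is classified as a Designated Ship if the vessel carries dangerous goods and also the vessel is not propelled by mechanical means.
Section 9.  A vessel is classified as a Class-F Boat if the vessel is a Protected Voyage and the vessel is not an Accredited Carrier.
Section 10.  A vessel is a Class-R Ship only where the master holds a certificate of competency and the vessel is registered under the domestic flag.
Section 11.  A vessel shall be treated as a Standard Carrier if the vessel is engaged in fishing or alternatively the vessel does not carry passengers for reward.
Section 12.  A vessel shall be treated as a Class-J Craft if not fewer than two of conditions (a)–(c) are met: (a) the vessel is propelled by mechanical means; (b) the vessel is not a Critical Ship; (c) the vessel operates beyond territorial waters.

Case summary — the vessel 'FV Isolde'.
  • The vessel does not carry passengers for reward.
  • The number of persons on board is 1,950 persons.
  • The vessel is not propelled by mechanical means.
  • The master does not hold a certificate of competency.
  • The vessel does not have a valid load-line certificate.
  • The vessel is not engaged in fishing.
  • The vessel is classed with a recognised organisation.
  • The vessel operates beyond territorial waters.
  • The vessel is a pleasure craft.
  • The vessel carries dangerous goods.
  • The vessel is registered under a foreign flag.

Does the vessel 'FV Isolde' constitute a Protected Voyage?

section 4 — Listed Ship: [the vessel operates beyond territorial waters? yes] OR [the master holds a certificate of competency? no] → satisfied.
section 7 — Controlled Voyage: [the vessel is classed with a recognised organisation? yes] AND [number of persons on board: 1,950 persons ≥ 1,750 persons? yes] AND [the vessel is registered under the domestic flag? no] → not satisfied.
section 5 — Protected Voyage: [Listed Ship (section 4)? yes] AND [not a Controlled Voyage (section 7)? yes] → satisfied.

Yes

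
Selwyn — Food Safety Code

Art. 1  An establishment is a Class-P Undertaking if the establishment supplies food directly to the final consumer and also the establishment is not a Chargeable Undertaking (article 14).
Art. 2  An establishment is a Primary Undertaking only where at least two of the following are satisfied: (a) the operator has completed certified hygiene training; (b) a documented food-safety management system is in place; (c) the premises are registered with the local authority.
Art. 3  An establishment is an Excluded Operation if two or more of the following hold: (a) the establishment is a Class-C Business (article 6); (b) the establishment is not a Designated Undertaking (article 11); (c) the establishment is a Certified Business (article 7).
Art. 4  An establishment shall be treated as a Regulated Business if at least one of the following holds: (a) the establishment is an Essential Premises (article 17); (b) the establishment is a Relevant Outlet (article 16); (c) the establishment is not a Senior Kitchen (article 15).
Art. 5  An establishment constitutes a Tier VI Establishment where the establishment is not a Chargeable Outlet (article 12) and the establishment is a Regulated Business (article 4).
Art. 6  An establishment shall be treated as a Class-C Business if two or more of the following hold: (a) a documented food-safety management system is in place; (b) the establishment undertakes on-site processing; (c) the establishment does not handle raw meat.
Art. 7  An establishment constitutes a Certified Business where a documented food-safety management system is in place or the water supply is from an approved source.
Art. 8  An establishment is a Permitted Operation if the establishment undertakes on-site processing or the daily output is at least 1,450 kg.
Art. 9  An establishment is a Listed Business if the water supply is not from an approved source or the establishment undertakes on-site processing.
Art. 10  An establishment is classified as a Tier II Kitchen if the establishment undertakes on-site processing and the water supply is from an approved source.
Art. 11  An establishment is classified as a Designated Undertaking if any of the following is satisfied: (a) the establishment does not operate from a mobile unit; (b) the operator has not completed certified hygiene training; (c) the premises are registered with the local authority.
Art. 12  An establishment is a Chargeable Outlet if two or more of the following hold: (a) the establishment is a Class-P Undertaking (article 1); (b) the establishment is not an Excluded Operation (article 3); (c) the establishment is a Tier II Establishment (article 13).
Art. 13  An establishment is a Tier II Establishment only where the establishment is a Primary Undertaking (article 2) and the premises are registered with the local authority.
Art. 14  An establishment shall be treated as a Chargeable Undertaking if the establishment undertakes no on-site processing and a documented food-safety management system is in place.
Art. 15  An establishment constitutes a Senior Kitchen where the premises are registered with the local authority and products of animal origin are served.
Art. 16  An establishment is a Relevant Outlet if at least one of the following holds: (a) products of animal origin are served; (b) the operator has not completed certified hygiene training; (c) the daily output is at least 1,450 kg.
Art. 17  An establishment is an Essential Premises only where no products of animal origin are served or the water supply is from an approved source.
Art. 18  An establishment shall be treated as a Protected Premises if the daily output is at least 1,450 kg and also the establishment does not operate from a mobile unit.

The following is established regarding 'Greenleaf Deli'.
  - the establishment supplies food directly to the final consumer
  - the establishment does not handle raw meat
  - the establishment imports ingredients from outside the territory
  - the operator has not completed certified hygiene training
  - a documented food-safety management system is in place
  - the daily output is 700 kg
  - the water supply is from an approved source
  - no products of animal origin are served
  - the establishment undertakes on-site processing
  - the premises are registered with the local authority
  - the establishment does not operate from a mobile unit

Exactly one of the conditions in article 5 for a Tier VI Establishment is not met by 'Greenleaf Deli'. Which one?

article 14 — Chargeable Undertaking: [the establishment undertakes no on-site processing? no] AND [a documented food-safety management system is in place? yes] → not satisfied.
article 1 — Class-P Undertaking: [the establishment supplies food directly to the final consumer? yes] AND [not a Chargeable Undertaking (article 14)? yes] → satisfied.
article 6 — Class-C Business: a documented food-safety management system is in place? yes; the establishment undertakes on-site processing? yes; the establishment does not handle raw meat? yes — 3 of 3 hold (need ≥2) → satisfied.
article 11 — Designated Undertaking: [the establishment does not operate from a mobile unit? yes] OR [the operator has not completed certified hygiene training? yes] OR [the premises are registered with the local authority? yes] → satisfied.
article 7 — Certified Business: [a documented food-safety management system is in place? yes] OR [the water supply is from an approved source? yes] → satisfied.
article 3 — Excluded Operation: Class-C Business (article 6)? yes; not a Designated Undertaking (article 11)? no; Certified Business (article 7)? yes — 2 of 3 hold (need ≥2) → satisfied.
article 2 — Primary Undertaking: the operator has completed certified hygiene training? no; a documented food-safety management system is in place? yes; the premises are registered with the local authority? yes — 2 of 3 hold (need ≥2) → satisfied.
article 13 — Tier II Establishment: [Primary Undertaking (article 2)? yes] AND [the premises are registered with the local authority? yes] → satisfied.
article 12 — Chargeable Outlet: Class-P Undertaking (article 1)? yes; not an Excluded Operation (article 3)? no; Tier II Establishment (article 13)? yes — 2 of 3 hold (need ≥2) → satisfied.
article 17 — Essential Premises: [no products of animal origin are served? yes] OR [the water supply is from an approved source? yes] → satisfied.
article 16 — Relevant Outlet: [products of animal origin are served? no] OR [the operator has not completed certified hygiene training? yes] OR [daily output: 700 kg ≥ 1,450 kg? no] → satisfied.
article 15 — Senior Kitchen: [the premises are registered with the local authority? yes] AND [products of animal origin are served? no] → not satisfied.
article 4 — Regulated Business: [Essential Premises (article 17)? yes] OR [Relevant Outlet (article 16)? yes] OR [not a Senior Kitchen (article 15)? yes] → satisfied.
article 5 — Tier VI Establishment: [not a Chargeable Outlet (article 12)? no] AND [Regulated Business (article 4)? yes] → not satisfied.

Chargeable Outlet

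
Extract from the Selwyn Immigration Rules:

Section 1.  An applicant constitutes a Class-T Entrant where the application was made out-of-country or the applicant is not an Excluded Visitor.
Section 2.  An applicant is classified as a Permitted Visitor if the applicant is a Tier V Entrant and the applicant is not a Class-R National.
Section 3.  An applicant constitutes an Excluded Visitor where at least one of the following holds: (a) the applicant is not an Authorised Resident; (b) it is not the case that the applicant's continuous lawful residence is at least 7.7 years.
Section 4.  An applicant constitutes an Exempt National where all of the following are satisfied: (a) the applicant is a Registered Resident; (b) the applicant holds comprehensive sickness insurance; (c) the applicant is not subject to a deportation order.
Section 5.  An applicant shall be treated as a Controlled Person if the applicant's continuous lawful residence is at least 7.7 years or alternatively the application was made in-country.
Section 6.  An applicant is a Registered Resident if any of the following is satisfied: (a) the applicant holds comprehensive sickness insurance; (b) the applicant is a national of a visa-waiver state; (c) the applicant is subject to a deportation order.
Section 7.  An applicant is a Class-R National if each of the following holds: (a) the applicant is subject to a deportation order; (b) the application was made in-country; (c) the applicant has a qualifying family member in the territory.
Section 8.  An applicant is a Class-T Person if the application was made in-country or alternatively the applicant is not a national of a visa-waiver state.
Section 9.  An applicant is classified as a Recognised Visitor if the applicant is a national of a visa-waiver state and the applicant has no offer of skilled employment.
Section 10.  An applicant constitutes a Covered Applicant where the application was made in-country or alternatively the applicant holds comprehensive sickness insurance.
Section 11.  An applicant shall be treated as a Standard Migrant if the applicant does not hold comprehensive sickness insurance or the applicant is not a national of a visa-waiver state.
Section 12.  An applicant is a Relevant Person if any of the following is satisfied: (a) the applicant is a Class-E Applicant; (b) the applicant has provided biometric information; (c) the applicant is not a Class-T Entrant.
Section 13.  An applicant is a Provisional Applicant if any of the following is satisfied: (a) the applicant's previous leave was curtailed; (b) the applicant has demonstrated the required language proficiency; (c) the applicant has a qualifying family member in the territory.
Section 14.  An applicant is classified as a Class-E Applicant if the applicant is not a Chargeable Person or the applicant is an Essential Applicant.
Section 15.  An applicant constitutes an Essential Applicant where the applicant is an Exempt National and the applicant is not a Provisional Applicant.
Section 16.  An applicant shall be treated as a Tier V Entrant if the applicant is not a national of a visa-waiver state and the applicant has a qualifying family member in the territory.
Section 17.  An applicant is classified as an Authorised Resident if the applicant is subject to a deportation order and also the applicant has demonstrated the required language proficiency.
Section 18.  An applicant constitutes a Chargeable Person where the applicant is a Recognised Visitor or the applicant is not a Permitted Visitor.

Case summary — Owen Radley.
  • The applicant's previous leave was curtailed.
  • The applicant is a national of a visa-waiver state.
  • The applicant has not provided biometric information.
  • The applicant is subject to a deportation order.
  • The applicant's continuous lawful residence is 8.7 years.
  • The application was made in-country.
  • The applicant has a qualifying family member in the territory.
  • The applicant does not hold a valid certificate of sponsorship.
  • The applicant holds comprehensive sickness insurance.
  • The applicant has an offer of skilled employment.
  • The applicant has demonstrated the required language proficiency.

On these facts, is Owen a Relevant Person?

No

section 9 — Recognised Visitor: [the applicant is a national of a visa-waiver state? yes] AND [the applicant has no offer of skilled employment? no] → not satisfied.
section 16 — Tier V Entrant: [the applicant is not a national of a visa-waiver state? no] AND [the applicant has a qualifying family member in the territory? yes] → not satisfied.
section 7 — Class-R National: [the applicant is subject to a deportation order? yes] AND [the application was made in-country? yes] AND [the applicant has a qualifying family member in the territory? yes] → satisfied.
section 2 — Permitted Visitor: [Tier V Entrant (section 16)? no] AND [not a Class-R National (section 7)? no] → not satisfied.
section 18 — Chargeable Person: [Recognised Visitor (section 9)? no] OR [not a Permitted Visitor (section 2)? yes] → satisfied.
section 6 — Registered Resident: [the applicant holds comprehensive sickness insurance? yes] OR [the applicant is a national of a visa-waiver state? yes] OR [the applicant is subject to a deportation order? yes] → satisfied.
section 4 — Exempt National: [Registered Resident (section 6)? yes] AND [the applicant holds comprehensive sickness insurance? yes] AND [the applicant is not subject to a deportation order? no] → not satisfied.
section 13 — Provisional Applicant: [the applicant's previous leave was curtailed? yes] OR [the applicant has demonstrated the required language proficiency? yes] OR [the applicant has a qualifying family member in the territory? yes] → satisfied.
section 15 — Essential Applicant: [Exempt National (section 4)? no] AND [not a Provisional Applicant (section 13)? no] → not satisfied.
section 14 — Class-E Applicant: [not a Chargeable Person (section 18)? no] OR [Essential Applicant (section 15)? no] → not satisfied.
section 17 — Authorised Resident: [the applicant is subject to a deportation order? yes] AND [the applicant has demonstrated the required language proficiency? yes] → satisfied.
section 3 — Excluded Visitor: [not an Authorised Resident (section 17)? no] OR [applicant's continuous lawful residence: 8.7 years ≥ 7.7 years? yes, so negated condition no] → not satisfied.
section 1 — Class-T Entrant: [the application was made out-of-country? no] OR [not an Excluded Visitor (section 3)? yes] → satisfied.
section 12 — Relevant Person: [Class-E Applicant (section 14)? no] OR [the applicant has provided biometric information? no] OR [not a Class-T Entrant (section 1)? no] → not satisfied.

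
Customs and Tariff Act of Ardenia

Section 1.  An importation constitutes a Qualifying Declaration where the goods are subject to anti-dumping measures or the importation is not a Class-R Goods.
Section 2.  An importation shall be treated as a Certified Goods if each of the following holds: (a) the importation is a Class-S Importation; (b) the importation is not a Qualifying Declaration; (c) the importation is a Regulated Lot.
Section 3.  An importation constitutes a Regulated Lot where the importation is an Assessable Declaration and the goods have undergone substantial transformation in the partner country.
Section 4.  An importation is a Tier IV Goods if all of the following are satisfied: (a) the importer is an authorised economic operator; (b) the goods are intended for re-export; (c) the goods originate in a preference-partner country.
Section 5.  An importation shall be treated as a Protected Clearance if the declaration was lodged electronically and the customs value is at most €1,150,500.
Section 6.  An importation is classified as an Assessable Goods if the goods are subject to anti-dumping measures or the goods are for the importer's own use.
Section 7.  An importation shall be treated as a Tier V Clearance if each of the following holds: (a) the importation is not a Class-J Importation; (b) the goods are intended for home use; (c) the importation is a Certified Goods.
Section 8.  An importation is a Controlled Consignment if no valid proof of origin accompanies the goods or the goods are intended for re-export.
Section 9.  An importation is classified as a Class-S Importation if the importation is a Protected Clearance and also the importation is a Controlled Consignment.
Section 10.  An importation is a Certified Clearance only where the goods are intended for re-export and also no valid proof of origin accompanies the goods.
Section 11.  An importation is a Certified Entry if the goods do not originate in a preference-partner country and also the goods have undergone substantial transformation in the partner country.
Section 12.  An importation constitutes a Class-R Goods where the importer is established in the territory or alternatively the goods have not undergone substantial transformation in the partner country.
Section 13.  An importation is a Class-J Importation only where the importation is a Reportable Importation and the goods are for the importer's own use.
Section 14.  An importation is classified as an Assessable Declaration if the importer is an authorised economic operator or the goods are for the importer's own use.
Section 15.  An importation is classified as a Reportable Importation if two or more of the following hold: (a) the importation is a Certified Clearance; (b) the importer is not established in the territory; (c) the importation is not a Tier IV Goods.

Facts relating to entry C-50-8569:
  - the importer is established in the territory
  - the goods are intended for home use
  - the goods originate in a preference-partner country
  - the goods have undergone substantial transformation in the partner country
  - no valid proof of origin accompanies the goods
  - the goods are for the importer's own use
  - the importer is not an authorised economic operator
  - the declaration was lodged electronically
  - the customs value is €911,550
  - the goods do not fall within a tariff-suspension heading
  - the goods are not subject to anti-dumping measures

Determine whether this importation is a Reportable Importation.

Under section 10: the goods are intended for re-export? no; and no valid proof of origin accompanies the goods? yes. So the importation is not a Certified Clearance.
Under section 4: the importer is an authorised economic operator? no; and the goods are intended for re-export? no; and the goods originate in a preference-partner country? yes. So the importation is not a Tier IV Goods.
Under section 15: Certified Clearance (section 10)? no; the importer is not established in the territory? no; not a Tier IV Goods (section 4)? yes — 1 of 3 hold (need ≥2) → not satisfied.

No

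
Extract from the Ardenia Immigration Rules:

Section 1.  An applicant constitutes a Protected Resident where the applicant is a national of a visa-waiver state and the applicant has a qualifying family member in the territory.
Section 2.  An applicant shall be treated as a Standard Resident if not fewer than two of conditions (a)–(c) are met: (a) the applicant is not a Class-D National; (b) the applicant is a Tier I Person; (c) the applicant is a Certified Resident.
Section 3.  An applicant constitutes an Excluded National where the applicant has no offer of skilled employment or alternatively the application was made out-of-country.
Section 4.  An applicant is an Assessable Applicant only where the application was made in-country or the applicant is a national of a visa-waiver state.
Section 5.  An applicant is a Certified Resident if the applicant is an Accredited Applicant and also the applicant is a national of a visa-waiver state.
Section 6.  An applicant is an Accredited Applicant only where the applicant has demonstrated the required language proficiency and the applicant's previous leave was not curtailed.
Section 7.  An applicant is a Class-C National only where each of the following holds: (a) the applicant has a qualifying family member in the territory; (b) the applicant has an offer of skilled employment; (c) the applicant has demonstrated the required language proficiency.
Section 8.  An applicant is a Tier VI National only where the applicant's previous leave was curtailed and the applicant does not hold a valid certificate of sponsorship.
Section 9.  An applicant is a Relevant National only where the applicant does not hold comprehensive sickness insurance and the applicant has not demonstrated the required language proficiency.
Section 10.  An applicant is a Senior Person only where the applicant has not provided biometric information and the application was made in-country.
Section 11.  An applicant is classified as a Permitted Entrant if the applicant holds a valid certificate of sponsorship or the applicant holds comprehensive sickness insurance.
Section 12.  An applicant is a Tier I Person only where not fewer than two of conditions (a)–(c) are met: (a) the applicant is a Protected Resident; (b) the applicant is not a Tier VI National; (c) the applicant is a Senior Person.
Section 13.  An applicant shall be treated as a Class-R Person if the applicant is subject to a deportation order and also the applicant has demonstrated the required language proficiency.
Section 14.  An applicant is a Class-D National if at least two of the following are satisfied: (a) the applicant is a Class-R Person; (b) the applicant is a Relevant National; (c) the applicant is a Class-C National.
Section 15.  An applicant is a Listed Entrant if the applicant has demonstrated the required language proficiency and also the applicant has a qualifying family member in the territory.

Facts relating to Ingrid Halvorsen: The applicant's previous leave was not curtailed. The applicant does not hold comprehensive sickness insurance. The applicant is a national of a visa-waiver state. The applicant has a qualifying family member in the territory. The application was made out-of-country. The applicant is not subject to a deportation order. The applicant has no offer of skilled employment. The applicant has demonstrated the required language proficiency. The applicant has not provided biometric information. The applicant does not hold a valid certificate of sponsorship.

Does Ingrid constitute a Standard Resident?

Yes

Under section 13: the applicant is subject to a deportation order? no; and the applicant has demonstrated the required language proficiency? yes. So the applicant is not a Class-R Person.
Under section 9: the applicant does not hold comprehensive sickness insurance? yes; and the applicant has not demonstrated the required language proficiency? no. So the applicant is not a Relevant National.
Under section 7: the applicant has a qualifying family member in the territory? yes; and the applicant has an offer of skilled employment? no; and the applicant has demonstrated the required language proficiency? yes. So the applicant is not a Class-C National.
Under section 14: Class-R Person (section 13)? no; Relevant National (section 9)? no; Class-C National (section 7)? no — 0 of 3 hold (need ≥2) → not satisfied.
Under section 1: the applicant is a national of a visa-waiver state? yes; and the applicant has a qualifying family member in the territory? yes. So the applicant is a Protected Resident.
Under section 8: the applicant's previous leave was curtailed? no; and the applicant does not hold a valid certificate of sponsorship? yes. So the applicant is not a Tier VI National.
Under section 10: the applicant has not provided biometric information? yes; and the application was made in-country? no. So the applicant is not a Senior Person.
Under section 12: Protected Resident (section 1)? yes; not a Tier VI National (section 8)? yes; Senior Person (section 10)? no — 2 of 3 hold (need ≥2) → satisfied.
Under section 6: the applicant has demonstrated the required language proficiency? yes; and the applicant's previous leave was not curtailed? yes. So the applicant is an Accredited Applicant.
Under section 5: Accredited Applicant (section 6)? yes; and the applicant is a national of a visa-waiver state? yes. So the applicant is a Certified Resident.
Under section 2: not a Class-D National (section 14)? yes; Tier I Person (section 12)? yes; Certified Resident (section 5)? yes — 3 of 3 hold (need ≥2) → satisfied.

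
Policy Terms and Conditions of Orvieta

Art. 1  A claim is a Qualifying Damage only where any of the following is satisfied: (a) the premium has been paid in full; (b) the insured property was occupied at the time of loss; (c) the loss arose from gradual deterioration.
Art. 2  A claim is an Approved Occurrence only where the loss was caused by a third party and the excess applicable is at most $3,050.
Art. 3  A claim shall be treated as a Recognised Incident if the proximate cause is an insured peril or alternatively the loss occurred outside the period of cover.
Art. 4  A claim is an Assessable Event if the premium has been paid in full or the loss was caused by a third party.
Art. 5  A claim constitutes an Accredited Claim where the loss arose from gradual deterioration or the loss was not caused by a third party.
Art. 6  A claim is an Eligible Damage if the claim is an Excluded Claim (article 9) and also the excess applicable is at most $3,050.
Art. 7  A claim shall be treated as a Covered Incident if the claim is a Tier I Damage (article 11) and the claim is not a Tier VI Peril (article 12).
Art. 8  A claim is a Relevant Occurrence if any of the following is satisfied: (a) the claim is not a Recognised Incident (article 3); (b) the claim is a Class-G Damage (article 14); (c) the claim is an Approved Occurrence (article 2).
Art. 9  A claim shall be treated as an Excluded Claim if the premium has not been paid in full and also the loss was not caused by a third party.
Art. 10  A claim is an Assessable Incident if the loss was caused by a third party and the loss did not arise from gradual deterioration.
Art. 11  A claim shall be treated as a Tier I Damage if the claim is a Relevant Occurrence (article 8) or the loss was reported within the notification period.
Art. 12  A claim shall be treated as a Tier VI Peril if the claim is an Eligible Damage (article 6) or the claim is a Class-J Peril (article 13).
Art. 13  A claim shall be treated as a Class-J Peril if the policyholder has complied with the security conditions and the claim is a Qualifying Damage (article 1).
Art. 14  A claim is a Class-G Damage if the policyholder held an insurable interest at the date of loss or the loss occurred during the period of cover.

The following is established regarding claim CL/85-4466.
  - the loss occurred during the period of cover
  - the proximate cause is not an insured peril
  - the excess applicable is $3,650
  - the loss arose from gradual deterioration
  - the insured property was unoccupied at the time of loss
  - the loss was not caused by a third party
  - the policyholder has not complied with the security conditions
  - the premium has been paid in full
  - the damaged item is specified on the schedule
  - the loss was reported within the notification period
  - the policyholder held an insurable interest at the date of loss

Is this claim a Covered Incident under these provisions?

Yes

article 3 — Recognised Incident: [the proximate cause is an insured peril? no] OR [the loss occurred outside the period of cover? no] → not satisfied.
article 14 — Class-G Damage: [the policyholder held an insurable interest at the date of loss? yes] OR [the loss occurred during the period of cover? yes] → satisfied.
article 2 — Approved Occurrence: [the loss was caused by a third party? no] AND [excess applicable: $3,650 ≤ $3,050? no] → not satisfied.
article 8 — Relevant Occurrence: [not a Recognised Incident (article 3)? yes] OR [Class-G Damage (article 14)? yes] OR [Approved Occurrence (article 2)? no] → satisfied.
article 11 — Tier I Damage: [Relevant Occurrence (article 8)? yes] OR [the loss was reported within the notification period? yes] → satisfied.
article 9 — Excluded Claim: [the premium has not been paid in full? no] AND [the loss was not caused by a third party? yes] → not satisfied.
article 6 — Eligible Damage: [Excluded Claim (article 9)? no] AND [excess applicable: $3,650 ≤ $3,050? no] → not satisfied.
article 1 — Qualifying Damage: [the premium has been paid in full? yes] OR [the insured property was occupied at the time of loss? no] OR [the loss arose from gradual deterioration? yes] → satisfied.
article 13 — Class-J Peril: [the policyholder has complied with the security conditions? no] AND [Qualifying Damage (article 1)? yes] → not satisfied.
article 12 — Tier VI Peril: [Eligible Damage (article 6)? no] OR [Class-J Peril (article 13)? no] → not satisfied.
article 7 — Covered Incident: [Tier I Damage (article 11)? yes] AND [not a Tier VI Peril (article 12)? yes] → satisfied.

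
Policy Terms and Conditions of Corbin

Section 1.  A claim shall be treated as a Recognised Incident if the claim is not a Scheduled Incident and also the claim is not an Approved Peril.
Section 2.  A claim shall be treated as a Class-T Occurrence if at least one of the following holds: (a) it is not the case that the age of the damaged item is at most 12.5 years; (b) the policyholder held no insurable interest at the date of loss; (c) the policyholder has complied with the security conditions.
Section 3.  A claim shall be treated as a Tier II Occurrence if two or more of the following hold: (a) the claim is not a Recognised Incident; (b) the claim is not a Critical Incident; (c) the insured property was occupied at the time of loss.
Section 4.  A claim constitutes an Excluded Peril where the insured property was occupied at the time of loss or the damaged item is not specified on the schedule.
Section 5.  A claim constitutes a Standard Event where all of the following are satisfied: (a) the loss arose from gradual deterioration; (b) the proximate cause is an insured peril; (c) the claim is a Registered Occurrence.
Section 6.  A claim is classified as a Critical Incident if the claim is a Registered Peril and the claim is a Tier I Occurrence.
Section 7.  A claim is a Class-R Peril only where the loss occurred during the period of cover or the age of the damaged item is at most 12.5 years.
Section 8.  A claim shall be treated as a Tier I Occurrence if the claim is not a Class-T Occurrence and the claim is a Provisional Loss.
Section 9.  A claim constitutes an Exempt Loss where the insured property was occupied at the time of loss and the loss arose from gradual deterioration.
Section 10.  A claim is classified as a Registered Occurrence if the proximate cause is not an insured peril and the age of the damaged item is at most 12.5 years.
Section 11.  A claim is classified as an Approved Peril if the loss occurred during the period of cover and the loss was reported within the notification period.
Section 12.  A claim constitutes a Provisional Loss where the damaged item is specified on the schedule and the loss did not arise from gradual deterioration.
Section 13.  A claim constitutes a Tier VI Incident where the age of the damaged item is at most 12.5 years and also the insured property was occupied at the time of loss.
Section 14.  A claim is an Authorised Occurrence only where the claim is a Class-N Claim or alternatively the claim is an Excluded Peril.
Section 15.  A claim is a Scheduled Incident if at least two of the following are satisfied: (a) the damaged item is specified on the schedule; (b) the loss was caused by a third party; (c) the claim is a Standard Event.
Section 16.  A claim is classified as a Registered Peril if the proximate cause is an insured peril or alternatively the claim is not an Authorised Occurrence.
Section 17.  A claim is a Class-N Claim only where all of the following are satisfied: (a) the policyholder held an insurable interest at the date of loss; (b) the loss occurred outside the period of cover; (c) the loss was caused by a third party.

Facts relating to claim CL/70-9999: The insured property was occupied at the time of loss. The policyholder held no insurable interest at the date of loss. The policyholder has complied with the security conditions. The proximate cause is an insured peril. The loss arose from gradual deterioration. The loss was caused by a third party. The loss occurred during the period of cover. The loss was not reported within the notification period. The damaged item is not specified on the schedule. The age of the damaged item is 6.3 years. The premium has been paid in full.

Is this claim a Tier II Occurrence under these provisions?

Under section 10: the proximate cause is not an insured peril? no; and age of the damaged item: 6.3 years ≤ 12.5 years? yes. So the claim is not a Registered Occurrence.
Under section 5: the loss arose from gradual deterioration? yes; and the proximate cause is an insured peril? yes; and Registered Occurrence (section 10)? no. So the claim is not a Standard Event.
Under section 15: the damaged item is specified on the schedule? no; the loss was caused by a third party? yes; Standard Event (section 5)? no — 1 of 3 hold (need ≥2) → not satisfied.
Under section 11: the loss occurred during the period of cover? yes; and the loss was reported within the notification period? no. So the claim is not an Approved Peril.
Under section 1: not a Scheduled Incident (section 15)? yes; and not an Approved Peril (section 11)? yes. So the claim is a Recognised Incident.
Under section 17: the policyholder held an insurable interest at the date of loss? no; and the loss occurred outside the period of cover? no; and the loss was caused by a third party? yes. So the claim is not a Class-N Claim.
Under section 4: the insured property was occupied at the time of loss? yes; or the damaged item is not specified on the schedule? yes. So the claim is an Excluded Peril.
Under section 14: Class-N Claim (section 17)? no; or Excluded Peril (section 4)? yes. So the claim is an Authorised Occurrence.
Under section 16: the proximate cause is an insured peril? yes; or not an Authorised Occurrence (section 14)? no. So the claim is a Registered Peril.
Under section 2: age of the damaged item: 6.3 years ≤ 12.5 years? yes, so negated condition no; or the policyholder held no insurable interest at the date of loss? yes; or the policyholder has complied with the security conditions? yes. So the claim is a Class-T Occurrence.
Under section 12: the damaged item is specified on the schedule? no; and the loss did not arise from gradual deterioration? no. So the claim is not a Provisional Loss.
Under section 8: not a Class-T Occurrence (section 2)? no; and Provisional Loss (section 12)? no. So the claim is not a Tier I Occurrence.
Under section 6: Registered Peril (section 16)? yes; and Tier I Occurrence (section 8)? no. So the claim is not a Critical Incident.
Under section 3: not a Recognised Incident (section 1)? no; not a Critical Incident (section 6)? yes; the insured property was occupied at the time of loss? yes — 2 of 3 hold (need ≥2) → satisfied.

Yes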